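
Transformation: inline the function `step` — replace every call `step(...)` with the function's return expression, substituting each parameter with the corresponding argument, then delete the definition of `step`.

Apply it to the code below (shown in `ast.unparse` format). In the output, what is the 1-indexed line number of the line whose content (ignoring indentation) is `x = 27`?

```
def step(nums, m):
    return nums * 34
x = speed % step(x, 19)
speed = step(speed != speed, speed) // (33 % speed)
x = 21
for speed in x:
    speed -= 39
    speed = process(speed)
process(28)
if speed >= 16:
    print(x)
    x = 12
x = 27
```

11

Transformed code:
x = speed % (x * 34)
speed = (speed != speed) * 34 // (33 % speed)
x = 21
for speed in x:
    speed -= 39
    speed = process(speed)
process(28)
if speed >= 16:
    print(x)
    x = 12
x = 27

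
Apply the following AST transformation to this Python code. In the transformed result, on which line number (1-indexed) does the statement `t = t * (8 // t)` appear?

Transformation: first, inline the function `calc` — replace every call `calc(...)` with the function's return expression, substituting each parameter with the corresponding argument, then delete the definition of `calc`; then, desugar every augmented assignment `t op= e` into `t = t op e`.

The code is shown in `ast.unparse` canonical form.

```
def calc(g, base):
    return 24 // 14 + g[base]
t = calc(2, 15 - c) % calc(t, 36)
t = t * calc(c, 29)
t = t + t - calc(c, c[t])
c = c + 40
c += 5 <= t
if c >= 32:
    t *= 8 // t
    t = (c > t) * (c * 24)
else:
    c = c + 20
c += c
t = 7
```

7

Transformed code:
t = (24 // 14 + 2[15 - c]) % (24 // 14 + t[36])
t = t * (24 // 14 + c[29])
t = t + t - (24 // 14 + c[c[t]])
c = c + 40
c = c + (5 <= t)
if c >= 32:
    t = t * (8 // t)
    t = (c > t) * (c * 24)
else:
    c = c + 20
c = c + c
t = 7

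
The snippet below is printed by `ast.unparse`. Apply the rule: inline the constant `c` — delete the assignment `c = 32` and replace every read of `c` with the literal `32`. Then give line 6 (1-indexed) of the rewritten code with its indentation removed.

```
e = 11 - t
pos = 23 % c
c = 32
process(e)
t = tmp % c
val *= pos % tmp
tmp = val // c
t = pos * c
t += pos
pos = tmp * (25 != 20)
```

Transformed code:
e = 11 - t
pos = 23 % 32
process(e)
t = tmp % 32
val *= pos % tmp
tmp = val // 32
t = pos * 32
t += pos
pos = tmp * (25 != 20)

tmp = val // 32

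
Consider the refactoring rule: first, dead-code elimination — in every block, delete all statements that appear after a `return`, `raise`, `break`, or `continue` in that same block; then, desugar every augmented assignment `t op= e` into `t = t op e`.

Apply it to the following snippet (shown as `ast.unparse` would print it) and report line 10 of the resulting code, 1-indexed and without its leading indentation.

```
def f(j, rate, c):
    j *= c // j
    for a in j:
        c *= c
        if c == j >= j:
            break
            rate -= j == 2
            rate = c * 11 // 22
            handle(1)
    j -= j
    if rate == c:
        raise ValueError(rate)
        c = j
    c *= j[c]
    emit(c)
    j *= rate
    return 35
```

Transformed code:
def f(j, rate, c):
    j = j * (c // j)
    for a in j:
        c = c * c
        if c == j >= j:
            break
    j = j - j
    if rate == c:
        raise ValueError(rate)
    c = c * j[c]
    emit(c)
    j = j * rate
    return 35

c = c * j[c]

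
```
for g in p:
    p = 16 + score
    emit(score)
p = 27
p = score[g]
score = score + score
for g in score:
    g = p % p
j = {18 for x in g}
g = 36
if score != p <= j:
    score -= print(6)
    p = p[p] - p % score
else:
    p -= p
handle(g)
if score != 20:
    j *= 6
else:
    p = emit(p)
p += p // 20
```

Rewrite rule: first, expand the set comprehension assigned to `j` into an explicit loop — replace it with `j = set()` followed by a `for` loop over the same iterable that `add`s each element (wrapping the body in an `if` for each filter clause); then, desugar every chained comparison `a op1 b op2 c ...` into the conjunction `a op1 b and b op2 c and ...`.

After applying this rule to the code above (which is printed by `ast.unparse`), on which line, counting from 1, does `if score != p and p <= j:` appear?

Transformed code:
for g in p:
    p = 16 + score
    emit(score)
p = 27
p = score[g]
score = score + score
for g in score:
    g = p % p
j = set()
for x in g:
    j.add(18)
g = 36
if score != p and p <= j:
    score -= print(6)
    p = p[p] - p % score
else:
    p -= p
handle(g)
if score != 20:
    j *= 6
else:
    p = emit(p)
p += p // 20

13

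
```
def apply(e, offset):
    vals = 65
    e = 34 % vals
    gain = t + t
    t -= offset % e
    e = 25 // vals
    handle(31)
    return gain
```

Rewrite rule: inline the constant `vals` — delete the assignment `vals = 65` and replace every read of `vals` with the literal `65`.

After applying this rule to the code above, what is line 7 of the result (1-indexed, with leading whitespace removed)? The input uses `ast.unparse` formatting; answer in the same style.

Transformed code:
def apply(e, offset):
    e = 34 % 65
    gain = t + t
    t -= offset % e
    e = 25 // 65
    handle(31)
    return gain

return gain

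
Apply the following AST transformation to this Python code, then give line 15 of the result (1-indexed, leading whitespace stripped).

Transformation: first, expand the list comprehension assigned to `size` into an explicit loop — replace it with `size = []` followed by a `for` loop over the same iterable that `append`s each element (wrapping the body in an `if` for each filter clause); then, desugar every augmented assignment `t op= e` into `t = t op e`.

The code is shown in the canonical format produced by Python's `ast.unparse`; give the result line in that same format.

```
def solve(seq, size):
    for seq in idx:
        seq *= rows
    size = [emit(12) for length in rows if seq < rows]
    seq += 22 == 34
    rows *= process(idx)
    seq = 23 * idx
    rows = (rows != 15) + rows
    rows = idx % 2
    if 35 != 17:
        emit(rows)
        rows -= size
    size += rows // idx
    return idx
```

rows = rows - size

Transformed code:
def solve(seq, size):
    for seq in idx:
        seq = seq * rows
    size = []
    for length in rows:
        if seq < rows:
            size.append(emit(12))
    seq = seq + (22 == 34)
    rows = rows * process(idx)
    seq = 23 * idx
    rows = (rows != 15) + rows
    rows = idx % 2
    if 35 != 17:
        emit(rows)
        rows = rows - size
    size = size + rows // idx
    return idx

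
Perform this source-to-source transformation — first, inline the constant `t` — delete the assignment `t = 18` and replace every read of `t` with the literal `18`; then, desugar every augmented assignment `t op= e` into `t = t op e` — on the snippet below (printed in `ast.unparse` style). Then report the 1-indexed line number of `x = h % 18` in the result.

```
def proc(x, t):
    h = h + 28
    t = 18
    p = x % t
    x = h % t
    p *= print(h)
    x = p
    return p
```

Transformed code:
def proc(x, t):
    h = h + 28
    p = x % 18
    x = h % 18
    p = p * print(h)
    x = p
    return p

4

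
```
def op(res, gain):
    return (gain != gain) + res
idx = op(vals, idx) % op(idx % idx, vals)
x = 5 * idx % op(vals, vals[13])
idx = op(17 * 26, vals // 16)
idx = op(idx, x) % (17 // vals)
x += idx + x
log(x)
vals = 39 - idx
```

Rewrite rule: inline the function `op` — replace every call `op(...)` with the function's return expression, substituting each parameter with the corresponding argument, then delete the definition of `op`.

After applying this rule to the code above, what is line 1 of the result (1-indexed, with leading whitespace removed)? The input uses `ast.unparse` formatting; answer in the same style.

idx = ((idx != idx) + vals) % ((vals != vals) + idx % idx)

Transformed code:
idx = ((idx != idx) + vals) % ((vals != vals) + idx % idx)
x = 5 * idx % ((vals[13] != vals[13]) + vals)
idx = (vals // 16 != vals // 16) + 17 * 26
idx = ((x != x) + idx) % (17 // vals)
x += idx + x
log(x)
vals = 39 - idx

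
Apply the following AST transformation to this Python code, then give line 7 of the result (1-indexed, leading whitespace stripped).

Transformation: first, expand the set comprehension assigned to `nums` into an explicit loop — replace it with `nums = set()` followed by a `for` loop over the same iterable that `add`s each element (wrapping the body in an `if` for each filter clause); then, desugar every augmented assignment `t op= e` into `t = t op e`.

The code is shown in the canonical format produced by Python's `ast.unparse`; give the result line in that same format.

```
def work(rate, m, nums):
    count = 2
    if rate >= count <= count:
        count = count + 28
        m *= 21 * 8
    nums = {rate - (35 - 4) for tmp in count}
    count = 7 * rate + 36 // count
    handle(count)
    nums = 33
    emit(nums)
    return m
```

Transformed code:
def work(rate, m, nums):
    count = 2
    if rate >= count <= count:
        count = count + 28
        m = m * (21 * 8)
    nums = set()
    for tmp in count:
        nums.add(rate - (35 - 4))
    count = 7 * rate + 36 // count
    handle(count)
    nums = 33
    emit(nums)
    return m

for tmp in count:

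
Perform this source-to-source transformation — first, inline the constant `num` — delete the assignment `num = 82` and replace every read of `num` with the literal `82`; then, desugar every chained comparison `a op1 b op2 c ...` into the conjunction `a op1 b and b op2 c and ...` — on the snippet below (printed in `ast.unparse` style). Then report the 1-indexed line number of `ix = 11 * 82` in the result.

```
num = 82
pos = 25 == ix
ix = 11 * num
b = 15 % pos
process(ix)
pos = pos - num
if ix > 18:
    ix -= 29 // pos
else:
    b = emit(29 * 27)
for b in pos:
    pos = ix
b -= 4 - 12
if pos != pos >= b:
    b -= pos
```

Transformed code:
pos = 25 == ix
ix = 11 * 82
b = 15 % pos
process(ix)
pos = pos - 82
if ix > 18:
    ix -= 29 // pos
else:
    b = emit(29 * 27)
for b in pos:
    pos = ix
b -= 4 - 12
if pos != pos and pos >= b:
    b -= pos

2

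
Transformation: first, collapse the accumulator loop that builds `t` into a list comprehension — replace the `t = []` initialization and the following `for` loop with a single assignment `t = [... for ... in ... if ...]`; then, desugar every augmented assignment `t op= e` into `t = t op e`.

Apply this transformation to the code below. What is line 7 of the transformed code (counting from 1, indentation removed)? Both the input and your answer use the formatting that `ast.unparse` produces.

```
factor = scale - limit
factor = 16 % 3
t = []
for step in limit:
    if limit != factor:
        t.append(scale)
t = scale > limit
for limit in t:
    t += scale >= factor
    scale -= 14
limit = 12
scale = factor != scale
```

scale = scale - 14

Transformed code:
factor = scale - limit
factor = 16 % 3
t = [scale for step in limit if limit != factor]
t = scale > limit
for limit in t:
    t = t + (scale >= factor)
    scale = scale - 14
limit = 12
scale = factor != scale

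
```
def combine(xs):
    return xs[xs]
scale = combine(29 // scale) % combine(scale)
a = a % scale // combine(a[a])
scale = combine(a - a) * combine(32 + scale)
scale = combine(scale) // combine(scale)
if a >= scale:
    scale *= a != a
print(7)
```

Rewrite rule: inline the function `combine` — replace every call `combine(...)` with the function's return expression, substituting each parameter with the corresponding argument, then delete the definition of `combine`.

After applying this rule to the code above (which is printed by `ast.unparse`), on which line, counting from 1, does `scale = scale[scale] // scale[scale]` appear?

Transformed code:
scale = (29 // scale)[29 // scale] % scale[scale]
a = a % scale // a[a][a[a]]
scale = (a - a)[a - a] * (32 + scale)[32 + scale]
scale = scale[scale] // scale[scale]
if a >= scale:
    scale *= a != a
print(7)

4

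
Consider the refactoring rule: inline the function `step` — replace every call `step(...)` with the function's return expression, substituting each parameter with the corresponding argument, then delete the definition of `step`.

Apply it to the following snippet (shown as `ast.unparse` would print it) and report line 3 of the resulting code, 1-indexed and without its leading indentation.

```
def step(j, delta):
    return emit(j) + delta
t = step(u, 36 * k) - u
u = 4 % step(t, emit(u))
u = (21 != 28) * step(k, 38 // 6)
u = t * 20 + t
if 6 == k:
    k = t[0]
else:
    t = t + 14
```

u = (21 != 28) * (emit(k) + 38 // 6)

Transformed code:
t = emit(u) + 36 * k - u
u = 4 % (emit(t) + emit(u))
u = (21 != 28) * (emit(k) + 38 // 6)
u = t * 20 + t
if 6 == k:
    k = t[0]
else:
    t = t + 14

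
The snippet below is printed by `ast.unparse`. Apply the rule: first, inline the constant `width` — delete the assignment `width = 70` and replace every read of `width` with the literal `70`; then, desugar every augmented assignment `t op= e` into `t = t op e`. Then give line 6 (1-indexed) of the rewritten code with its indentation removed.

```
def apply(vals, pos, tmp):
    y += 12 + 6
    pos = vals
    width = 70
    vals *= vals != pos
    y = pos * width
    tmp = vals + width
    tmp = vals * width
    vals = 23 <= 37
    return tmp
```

tmp = vals + 70

Transformed code:
def apply(vals, pos, tmp):
    y = y + (12 + 6)
    pos = vals
    vals = vals * (vals != pos)
    y = pos * 70
    tmp = vals + 70
    tmp = vals * 70
    vals = 23 <= 37
    return tmp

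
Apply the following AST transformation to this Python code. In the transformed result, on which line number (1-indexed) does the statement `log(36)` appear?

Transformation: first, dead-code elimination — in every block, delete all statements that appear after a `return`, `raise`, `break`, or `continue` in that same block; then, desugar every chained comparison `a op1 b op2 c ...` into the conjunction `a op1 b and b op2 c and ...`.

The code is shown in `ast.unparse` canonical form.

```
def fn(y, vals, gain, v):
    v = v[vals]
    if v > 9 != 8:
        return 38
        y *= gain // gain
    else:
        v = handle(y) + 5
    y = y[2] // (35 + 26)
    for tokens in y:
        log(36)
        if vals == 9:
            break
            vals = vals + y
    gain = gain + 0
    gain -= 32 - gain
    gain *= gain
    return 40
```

Transformed code:
def fn(y, vals, gain, v):
    v = v[vals]
    if v > 9 and 9 != 8:
        return 38
    else:
        v = handle(y) + 5
    y = y[2] // (35 + 26)
    for tokens in y:
        log(36)
        if vals == 9:
            break
    gain = gain + 0
    gain -= 32 - gain
    gain *= gain
    return 40

9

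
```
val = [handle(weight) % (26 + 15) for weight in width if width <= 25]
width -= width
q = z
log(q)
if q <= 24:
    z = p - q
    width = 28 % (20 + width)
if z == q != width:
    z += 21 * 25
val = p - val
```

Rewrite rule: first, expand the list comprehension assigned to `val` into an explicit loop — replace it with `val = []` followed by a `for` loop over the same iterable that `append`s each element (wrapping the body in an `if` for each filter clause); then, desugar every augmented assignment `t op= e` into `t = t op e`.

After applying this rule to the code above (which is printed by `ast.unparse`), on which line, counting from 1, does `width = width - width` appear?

Transformed code:
val = []
for weight in width:
    if width <= 25:
        val.append(handle(weight) % (26 + 15))
width = width - width
q = z
log(q)
if q <= 24:
    z = p - q
    width = 28 % (20 + width)
if z == q != width:
    z = z + 21 * 25
val = p - val

5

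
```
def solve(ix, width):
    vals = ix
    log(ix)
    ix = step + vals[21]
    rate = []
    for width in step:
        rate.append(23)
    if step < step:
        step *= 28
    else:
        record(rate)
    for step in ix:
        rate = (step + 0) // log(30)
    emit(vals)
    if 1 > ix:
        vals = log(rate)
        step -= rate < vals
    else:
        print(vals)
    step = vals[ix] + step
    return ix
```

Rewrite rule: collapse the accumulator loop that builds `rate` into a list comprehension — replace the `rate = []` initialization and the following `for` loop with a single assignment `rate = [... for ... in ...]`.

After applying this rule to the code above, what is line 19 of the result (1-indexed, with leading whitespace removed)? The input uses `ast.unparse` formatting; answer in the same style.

Transformed code:
def solve(ix, width):
    vals = ix
    log(ix)
    ix = step + vals[21]
    rate = [23 for width in step]
    if step < step:
        step *= 28
    else:
        record(rate)
    for step in ix:
        rate = (step + 0) // log(30)
    emit(vals)
    if 1 > ix:
        vals = log(rate)
        step -= rate < vals
    else:
        print(vals)
    step = vals[ix] + step
    return ix

return ix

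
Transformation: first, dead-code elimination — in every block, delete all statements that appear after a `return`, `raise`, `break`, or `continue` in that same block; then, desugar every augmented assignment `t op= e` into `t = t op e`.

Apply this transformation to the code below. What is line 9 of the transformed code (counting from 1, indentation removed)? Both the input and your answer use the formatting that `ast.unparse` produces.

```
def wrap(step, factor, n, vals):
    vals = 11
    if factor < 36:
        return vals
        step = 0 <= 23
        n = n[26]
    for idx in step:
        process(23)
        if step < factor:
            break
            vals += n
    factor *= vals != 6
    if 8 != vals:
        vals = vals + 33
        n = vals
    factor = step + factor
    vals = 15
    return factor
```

Transformed code:
def wrap(step, factor, n, vals):
    vals = 11
    if factor < 36:
        return vals
    for idx in step:
        process(23)
        if step < factor:
            break
    factor = factor * (vals != 6)
    if 8 != vals:
        vals = vals + 33
        n = vals
    factor = step + factor
    vals = 15
    return factor

factor = factor * (vals != 6)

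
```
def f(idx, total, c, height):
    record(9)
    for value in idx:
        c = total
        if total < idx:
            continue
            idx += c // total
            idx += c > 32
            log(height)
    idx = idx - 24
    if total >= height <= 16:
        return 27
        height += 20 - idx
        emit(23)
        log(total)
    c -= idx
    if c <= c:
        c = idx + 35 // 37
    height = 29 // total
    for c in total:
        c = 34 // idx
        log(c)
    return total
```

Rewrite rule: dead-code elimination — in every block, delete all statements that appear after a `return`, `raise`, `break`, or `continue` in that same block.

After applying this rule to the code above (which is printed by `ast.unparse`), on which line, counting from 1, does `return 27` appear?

Transformed code:
def f(idx, total, c, height):
    record(9)
    for value in idx:
        c = total
        if total < idx:
            continue
    idx = idx - 24
    if total >= height <= 16:
        return 27
    c -= idx
    if c <= c:
        c = idx + 35 // 37
    height = 29 // total
    for c in total:
        c = 34 // idx
        log(c)
    return total

9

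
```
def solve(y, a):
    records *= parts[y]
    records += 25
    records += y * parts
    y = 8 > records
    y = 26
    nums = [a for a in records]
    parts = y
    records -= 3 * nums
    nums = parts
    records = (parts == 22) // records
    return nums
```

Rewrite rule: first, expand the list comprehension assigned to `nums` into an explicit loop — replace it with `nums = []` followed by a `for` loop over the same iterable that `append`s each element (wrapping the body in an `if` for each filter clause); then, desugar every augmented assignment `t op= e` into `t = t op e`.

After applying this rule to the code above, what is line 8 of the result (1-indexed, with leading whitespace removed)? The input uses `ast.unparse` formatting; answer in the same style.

for a in records:

Transformed code:
def solve(y, a):
    records = records * parts[y]
    records = records + 25
    records = records + y * parts
    y = 8 > records
    y = 26
    nums = []
    for a in records:
        nums.append(a)
    parts = y
    records = records - 3 * nums
    nums = parts
    records = (parts == 22) // records
    return nums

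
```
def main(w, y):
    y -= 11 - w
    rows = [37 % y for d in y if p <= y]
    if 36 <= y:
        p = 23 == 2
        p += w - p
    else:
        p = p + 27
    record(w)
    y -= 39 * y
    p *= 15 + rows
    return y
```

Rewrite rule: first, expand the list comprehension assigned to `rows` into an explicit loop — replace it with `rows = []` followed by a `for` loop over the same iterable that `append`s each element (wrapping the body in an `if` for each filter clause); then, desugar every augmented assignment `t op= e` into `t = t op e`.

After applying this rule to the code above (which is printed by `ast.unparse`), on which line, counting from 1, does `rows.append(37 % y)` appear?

Transformed code:
def main(w, y):
    y = y - (11 - w)
    rows = []
    for d in y:
        if p <= y:
            rows.append(37 % y)
    if 36 <= y:
        p = 23 == 2
        p = p + (w - p)
    else:
        p = p + 27
    record(w)
    y = y - 39 * y
    p = p * (15 + rows)
    return y

6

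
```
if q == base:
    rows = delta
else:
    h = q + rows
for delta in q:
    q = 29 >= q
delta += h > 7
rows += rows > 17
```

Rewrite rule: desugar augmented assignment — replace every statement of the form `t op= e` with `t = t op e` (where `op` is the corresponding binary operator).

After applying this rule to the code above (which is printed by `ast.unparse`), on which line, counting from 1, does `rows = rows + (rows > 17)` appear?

Transformed code:
if q == base:
    rows = delta
else:
    h = q + rows
for delta in q:
    q = 29 >= q
delta = delta + (h > 7)
rows = rows + (rows > 17)

8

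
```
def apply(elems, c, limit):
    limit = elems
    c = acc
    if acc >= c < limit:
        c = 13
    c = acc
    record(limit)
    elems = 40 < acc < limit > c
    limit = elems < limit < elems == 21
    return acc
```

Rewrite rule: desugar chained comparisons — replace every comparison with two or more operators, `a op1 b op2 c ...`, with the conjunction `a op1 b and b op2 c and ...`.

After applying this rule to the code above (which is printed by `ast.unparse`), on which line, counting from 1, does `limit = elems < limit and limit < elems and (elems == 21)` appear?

Transformed code:
def apply(elems, c, limit):
    limit = elems
    c = acc
    if acc >= c and c < limit:
        c = 13
    c = acc
    record(limit)
    elems = 40 < acc and acc < limit and (limit > c)
    limit = elems < limit and limit < elems and (elems == 21)
    return acc

9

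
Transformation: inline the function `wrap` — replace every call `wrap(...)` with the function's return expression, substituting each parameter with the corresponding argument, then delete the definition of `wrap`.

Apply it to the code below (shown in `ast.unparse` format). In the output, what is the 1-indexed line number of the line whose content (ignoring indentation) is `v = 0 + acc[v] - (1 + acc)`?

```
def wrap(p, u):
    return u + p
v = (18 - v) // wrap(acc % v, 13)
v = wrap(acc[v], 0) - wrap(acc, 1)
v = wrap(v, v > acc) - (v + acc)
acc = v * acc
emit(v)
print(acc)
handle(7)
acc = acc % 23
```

2

Transformed code:
v = (18 - v) // (13 + acc % v)
v = 0 + acc[v] - (1 + acc)
v = (v > acc) + v - (v + acc)
acc = v * acc
emit(v)
print(acc)
handle(7)
acc = acc % 23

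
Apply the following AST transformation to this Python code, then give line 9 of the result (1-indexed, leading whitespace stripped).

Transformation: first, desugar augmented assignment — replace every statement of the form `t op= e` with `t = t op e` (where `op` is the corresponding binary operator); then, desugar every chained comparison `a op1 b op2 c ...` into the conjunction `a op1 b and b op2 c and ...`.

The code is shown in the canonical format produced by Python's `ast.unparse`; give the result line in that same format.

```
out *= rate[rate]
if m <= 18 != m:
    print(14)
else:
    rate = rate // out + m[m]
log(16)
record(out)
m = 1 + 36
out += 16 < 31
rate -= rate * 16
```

Transformed code:
out = out * rate[rate]
if m <= 18 and 18 != m:
    print(14)
else:
    rate = rate // out + m[m]
log(16)
record(out)
m = 1 + 36
out = out + (16 < 31)
rate = rate - rate * 16

out = out + (16 < 31)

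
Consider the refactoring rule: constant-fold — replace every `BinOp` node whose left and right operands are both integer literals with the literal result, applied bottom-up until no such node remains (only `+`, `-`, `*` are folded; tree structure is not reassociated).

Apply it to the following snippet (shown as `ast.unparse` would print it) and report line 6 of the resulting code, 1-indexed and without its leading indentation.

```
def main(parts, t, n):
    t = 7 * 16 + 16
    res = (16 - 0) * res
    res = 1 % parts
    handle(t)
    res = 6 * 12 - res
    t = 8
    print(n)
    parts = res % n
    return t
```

Transformed code:
def main(parts, t, n):
    t = 128
    res = 16 * res
    res = 1 % parts
    handle(t)
    res = 72 - res
    t = 8
    print(n)
    parts = res % n
    return t

res = 72 - res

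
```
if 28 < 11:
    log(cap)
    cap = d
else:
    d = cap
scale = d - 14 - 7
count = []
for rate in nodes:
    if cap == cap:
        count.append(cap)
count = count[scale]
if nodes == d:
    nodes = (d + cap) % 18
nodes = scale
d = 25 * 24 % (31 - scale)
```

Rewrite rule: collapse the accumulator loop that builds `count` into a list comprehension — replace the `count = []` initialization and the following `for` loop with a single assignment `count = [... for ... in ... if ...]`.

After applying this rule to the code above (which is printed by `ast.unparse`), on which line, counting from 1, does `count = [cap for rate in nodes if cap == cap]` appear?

7

Transformed code:
if 28 < 11:
    log(cap)
    cap = d
else:
    d = cap
scale = d - 14 - 7
count = [cap for rate in nodes if cap == cap]
count = count[scale]
if nodes == d:
    nodes = (d + cap) % 18
nodes = scale
d = 25 * 24 % (31 - scale)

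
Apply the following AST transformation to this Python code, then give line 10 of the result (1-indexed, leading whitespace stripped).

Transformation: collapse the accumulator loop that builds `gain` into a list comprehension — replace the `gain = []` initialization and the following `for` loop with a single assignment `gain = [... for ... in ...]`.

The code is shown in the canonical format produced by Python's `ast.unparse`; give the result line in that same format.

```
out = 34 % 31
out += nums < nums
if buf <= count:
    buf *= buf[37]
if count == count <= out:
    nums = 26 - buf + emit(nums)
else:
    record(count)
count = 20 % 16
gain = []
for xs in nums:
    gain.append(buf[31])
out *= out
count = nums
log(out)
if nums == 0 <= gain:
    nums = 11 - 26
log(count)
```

Transformed code:
out = 34 % 31
out += nums < nums
if buf <= count:
    buf *= buf[37]
if count == count <= out:
    nums = 26 - buf + emit(nums)
else:
    record(count)
count = 20 % 16
gain = [buf[31] for xs in nums]
out *= out
count = nums
log(out)
if nums == 0 <= gain:
    nums = 11 - 26
log(count)

gain = [buf[31] for xs in nums]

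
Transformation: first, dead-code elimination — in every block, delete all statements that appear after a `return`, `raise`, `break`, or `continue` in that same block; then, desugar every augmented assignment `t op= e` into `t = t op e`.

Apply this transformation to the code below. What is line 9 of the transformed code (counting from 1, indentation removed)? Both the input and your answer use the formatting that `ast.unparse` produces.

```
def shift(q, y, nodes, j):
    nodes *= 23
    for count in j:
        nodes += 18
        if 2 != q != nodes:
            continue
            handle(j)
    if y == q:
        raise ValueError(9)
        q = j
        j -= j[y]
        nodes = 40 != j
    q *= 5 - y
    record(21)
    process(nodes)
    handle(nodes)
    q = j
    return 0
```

Transformed code:
def shift(q, y, nodes, j):
    nodes = nodes * 23
    for count in j:
        nodes = nodes + 18
        if 2 != q != nodes:
            continue
    if y == q:
        raise ValueError(9)
    q = q * (5 - y)
    record(21)
    process(nodes)
    handle(nodes)
    q = j
    return 0

q = q * (5 - y)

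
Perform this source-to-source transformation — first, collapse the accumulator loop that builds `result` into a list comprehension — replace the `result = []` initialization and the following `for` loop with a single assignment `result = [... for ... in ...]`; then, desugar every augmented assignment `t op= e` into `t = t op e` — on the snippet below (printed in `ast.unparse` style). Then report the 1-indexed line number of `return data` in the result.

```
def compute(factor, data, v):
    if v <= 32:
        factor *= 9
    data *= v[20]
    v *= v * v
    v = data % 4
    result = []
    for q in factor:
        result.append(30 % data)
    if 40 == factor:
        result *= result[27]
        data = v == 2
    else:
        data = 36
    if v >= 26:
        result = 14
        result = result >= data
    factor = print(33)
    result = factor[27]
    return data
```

Transformed code:
def compute(factor, data, v):
    if v <= 32:
        factor = factor * 9
    data = data * v[20]
    v = v * (v * v)
    v = data % 4
    result = [30 % data for q in factor]
    if 40 == factor:
        result = result * result[27]
        data = v == 2
    else:
        data = 36
    if v >= 26:
        result = 14
        result = result >= data
    factor = print(33)
    result = factor[27]
    return data

18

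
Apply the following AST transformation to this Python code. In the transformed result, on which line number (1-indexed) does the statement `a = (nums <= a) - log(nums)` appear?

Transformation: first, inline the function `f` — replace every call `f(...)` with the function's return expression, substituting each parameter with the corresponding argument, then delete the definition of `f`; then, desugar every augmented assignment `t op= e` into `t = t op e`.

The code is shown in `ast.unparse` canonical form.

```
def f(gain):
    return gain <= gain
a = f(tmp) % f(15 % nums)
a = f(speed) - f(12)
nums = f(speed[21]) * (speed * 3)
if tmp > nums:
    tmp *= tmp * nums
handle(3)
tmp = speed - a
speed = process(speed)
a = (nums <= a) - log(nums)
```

9

Transformed code:
a = (tmp <= tmp) % (15 % nums <= 15 % nums)
a = (speed <= speed) - (12 <= 12)
nums = (speed[21] <= speed[21]) * (speed * 3)
if tmp > nums:
    tmp = tmp * (tmp * nums)
handle(3)
tmp = speed - a
speed = process(speed)
a = (nums <= a) - log(nums)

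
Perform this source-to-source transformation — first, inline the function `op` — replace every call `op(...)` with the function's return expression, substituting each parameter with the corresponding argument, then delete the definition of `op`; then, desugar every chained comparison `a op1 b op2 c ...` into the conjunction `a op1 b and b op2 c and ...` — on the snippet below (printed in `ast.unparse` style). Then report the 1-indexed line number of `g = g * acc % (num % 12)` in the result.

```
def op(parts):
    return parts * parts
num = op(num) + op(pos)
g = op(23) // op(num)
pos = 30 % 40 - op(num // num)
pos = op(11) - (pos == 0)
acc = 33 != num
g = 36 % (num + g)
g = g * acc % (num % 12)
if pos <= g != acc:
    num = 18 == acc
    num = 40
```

Transformed code:
num = num * num + pos * pos
g = 23 * 23 // (num * num)
pos = 30 % 40 - num // num * (num // num)
pos = 11 * 11 - (pos == 0)
acc = 33 != num
g = 36 % (num + g)
g = g * acc % (num % 12)
if pos <= g and g != acc:
    num = 18 == acc
    num = 40

7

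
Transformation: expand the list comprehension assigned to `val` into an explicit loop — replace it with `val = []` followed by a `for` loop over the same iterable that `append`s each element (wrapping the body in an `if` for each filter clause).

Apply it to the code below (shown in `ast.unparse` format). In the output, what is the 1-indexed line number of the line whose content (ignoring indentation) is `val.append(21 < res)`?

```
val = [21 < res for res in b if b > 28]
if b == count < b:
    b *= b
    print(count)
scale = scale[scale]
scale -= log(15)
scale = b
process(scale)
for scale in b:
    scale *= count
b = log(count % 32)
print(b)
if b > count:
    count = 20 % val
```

4

Transformed code:
val = []
for res in b:
    if b > 28:
        val.append(21 < res)
if b == count < b:
    b *= b
    print(count)
scale = scale[scale]
scale -= log(15)
scale = b
process(scale)
for scale in b:
    scale *= count
b = log(count % 32)
print(b)
if b > count:
    count = 20 % val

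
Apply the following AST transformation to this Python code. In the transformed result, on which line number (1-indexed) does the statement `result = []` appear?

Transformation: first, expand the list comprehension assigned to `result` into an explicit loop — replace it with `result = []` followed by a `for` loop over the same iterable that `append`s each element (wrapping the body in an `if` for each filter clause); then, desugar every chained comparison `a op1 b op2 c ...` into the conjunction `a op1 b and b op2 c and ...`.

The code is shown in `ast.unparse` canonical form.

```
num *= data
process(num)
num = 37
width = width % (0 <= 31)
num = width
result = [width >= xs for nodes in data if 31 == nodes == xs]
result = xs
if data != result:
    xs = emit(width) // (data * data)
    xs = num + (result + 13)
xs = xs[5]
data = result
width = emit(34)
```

Transformed code:
num *= data
process(num)
num = 37
width = width % (0 <= 31)
num = width
result = []
for nodes in data:
    if 31 == nodes and nodes == xs:
        result.append(width >= xs)
result = xs
if data != result:
    xs = emit(width) // (data * data)
    xs = num + (result + 13)
xs = xs[5]
data = result
width = emit(34)

6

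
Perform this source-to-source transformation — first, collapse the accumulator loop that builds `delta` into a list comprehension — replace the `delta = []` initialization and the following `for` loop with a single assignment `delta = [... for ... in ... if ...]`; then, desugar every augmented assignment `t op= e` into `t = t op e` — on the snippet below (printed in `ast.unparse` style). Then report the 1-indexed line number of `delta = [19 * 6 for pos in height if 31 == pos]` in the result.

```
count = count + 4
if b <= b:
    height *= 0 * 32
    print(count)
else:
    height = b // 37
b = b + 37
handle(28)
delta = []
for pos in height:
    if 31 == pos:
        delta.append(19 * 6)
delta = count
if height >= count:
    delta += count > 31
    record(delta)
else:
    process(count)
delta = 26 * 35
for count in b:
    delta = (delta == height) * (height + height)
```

9

Transformed code:
count = count + 4
if b <= b:
    height = height * (0 * 32)
    print(count)
else:
    height = b // 37
b = b + 37
handle(28)
delta = [19 * 6 for pos in height if 31 == pos]
delta = count
if height >= count:
    delta = delta + (count > 31)
    record(delta)
else:
    process(count)
delta = 26 * 35
for count in b:
    delta = (delta == height) * (height + height)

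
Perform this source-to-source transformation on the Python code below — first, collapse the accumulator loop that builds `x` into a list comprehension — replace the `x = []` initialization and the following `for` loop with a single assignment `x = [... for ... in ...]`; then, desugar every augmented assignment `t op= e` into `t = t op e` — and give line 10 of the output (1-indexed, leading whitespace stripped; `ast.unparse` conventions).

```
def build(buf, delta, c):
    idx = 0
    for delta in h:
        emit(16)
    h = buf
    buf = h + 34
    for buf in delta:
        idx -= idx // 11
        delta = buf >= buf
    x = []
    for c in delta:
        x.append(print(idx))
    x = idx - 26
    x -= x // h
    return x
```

Transformed code:
def build(buf, delta, c):
    idx = 0
    for delta in h:
        emit(16)
    h = buf
    buf = h + 34
    for buf in delta:
        idx = idx - idx // 11
        delta = buf >= buf
    x = [print(idx) for c in delta]
    x = idx - 26
    x = x - x // h
    return x

x = [print(idx) for c in delta]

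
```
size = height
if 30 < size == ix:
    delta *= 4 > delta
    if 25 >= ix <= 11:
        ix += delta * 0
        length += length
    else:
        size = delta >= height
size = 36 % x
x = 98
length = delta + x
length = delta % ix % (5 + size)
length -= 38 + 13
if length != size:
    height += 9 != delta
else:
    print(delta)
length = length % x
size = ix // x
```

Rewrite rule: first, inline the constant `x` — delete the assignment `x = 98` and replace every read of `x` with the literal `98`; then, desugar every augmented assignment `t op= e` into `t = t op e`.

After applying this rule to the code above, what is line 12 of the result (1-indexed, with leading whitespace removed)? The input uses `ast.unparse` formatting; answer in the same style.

length = length - (38 + 13)

Transformed code:
size = height
if 30 < size == ix:
    delta = delta * (4 > delta)
    if 25 >= ix <= 11:
        ix = ix + delta * 0
        length = length + length
    else:
        size = delta >= height
size = 36 % 98
length = delta + 98
length = delta % ix % (5 + size)
length = length - (38 + 13)
if length != size:
    height = height + (9 != delta)
else:
    print(delta)
length = length % 98
size = ix // 98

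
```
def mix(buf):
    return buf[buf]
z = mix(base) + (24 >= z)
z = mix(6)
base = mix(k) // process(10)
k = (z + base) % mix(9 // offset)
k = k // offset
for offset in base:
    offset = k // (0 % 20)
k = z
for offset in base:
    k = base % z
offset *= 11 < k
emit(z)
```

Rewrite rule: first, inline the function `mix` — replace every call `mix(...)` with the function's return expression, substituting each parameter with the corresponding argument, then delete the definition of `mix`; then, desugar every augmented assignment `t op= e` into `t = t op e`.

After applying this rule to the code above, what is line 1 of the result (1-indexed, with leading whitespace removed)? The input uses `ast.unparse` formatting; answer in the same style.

Transformed code:
z = base[base] + (24 >= z)
z = 6[6]
base = k[k] // process(10)
k = (z + base) % (9 // offset)[9 // offset]
k = k // offset
for offset in base:
    offset = k // (0 % 20)
k = z
for offset in base:
    k = base % z
offset = offset * (11 < k)
emit(z)

z = base[base] + (24 >= z)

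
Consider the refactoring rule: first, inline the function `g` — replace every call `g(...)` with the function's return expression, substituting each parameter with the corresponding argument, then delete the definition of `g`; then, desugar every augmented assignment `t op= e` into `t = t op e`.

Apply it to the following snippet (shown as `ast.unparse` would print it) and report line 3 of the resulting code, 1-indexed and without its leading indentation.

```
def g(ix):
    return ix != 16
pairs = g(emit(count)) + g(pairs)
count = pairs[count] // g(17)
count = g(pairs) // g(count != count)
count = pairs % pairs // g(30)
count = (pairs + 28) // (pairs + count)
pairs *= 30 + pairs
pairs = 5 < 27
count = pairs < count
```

count = (pairs != 16) // ((count != count) != 16)

Transformed code:
pairs = (emit(count) != 16) + (pairs != 16)
count = pairs[count] // (17 != 16)
count = (pairs != 16) // ((count != count) != 16)
count = pairs % pairs // (30 != 16)
count = (pairs + 28) // (pairs + count)
pairs = pairs * (30 + pairs)
pairs = 5 < 27
count = pairs < count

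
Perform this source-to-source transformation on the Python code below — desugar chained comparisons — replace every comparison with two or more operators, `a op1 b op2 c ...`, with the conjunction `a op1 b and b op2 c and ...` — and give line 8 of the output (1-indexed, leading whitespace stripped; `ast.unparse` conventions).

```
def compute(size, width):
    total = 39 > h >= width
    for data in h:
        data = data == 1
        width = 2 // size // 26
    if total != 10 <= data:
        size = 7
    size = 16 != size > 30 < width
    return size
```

size = 16 != size and size > 30 and (30 < width)

Transformed code:
def compute(size, width):
    total = 39 > h and h >= width
    for data in h:
        data = data == 1
        width = 2 // size // 26
    if total != 10 and 10 <= data:
        size = 7
    size = 16 != size and size > 30 and (30 < width)
    return size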